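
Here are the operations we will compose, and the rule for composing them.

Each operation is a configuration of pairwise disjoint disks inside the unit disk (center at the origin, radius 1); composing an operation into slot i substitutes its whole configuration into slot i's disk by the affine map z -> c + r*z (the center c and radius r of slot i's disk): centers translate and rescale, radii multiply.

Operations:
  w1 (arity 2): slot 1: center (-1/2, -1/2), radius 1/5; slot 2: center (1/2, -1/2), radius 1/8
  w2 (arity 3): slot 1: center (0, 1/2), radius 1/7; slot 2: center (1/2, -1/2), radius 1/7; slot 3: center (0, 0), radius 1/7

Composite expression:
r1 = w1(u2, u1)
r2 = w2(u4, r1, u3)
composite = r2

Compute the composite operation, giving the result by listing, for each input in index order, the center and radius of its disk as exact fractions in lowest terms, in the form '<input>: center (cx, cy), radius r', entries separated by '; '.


u1: center (4/7, -4/7), radius 1/56; u2: center (3/7, -4/7), radius 1/35; u3: center (0, 0), radius 1/7; u4: center (0, 1/2), radius 1/7

Below w2, radii multiply path by path; the u-disk centers shift.
u4: after 1 affine step, its disk has center (0, 1/2), radius 1/7
u2: after 2 affine steps, its disk has center (3/7, -4/7), radius 1/35
u1: after 2 affine steps, its disk has center (4/7, -4/7), radius 1/56
u3: after 1 affine step, its disk has center (0, 0), radius 1/7


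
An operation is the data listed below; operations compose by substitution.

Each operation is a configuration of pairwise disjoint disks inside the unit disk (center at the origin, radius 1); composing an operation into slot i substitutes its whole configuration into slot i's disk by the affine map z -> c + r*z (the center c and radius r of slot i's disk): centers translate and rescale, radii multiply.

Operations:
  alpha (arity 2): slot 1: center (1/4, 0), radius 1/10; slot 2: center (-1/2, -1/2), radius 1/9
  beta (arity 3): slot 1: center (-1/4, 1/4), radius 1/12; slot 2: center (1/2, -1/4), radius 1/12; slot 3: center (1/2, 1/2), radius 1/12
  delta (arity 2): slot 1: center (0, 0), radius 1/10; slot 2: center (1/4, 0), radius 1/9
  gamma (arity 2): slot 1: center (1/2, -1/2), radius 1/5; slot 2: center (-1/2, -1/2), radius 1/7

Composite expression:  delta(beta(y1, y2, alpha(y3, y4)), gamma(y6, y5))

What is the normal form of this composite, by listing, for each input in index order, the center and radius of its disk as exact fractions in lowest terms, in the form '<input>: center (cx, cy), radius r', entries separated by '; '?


Follow each y-input down from delta: c' goes to c + r*c', radius to r*r'.
input y1: composing its 2 substitution steps yields center (-1/40, 1/40), radius 1/120
input y2: composing its 2 substitution steps yields center (1/20, -1/40), radius 1/120
input y3: composing its 3 substitution steps yields center (5/96, 1/20), radius 1/1200
input y4: composing its 3 substitution steps yields center (11/240, 11/240), radius 1/1080
input y6: composing its 2 substitution steps yields center (11/36, -1/18), radius 1/45
input y5: composing its 2 substitution steps yields center (7/36, -1/18), radius 1/63

y1: center (-1/40, 1/40), radius 1/120; y2: center (1/20, -1/40), radius 1/120; y3: center (5/96, 1/20), radius 1/1200; y4: center (11/240, 11/240), radius 1/1080; y5: center (7/36, -1/18), radius 1/63; y6: center (11/36, -1/18), radius 1/45


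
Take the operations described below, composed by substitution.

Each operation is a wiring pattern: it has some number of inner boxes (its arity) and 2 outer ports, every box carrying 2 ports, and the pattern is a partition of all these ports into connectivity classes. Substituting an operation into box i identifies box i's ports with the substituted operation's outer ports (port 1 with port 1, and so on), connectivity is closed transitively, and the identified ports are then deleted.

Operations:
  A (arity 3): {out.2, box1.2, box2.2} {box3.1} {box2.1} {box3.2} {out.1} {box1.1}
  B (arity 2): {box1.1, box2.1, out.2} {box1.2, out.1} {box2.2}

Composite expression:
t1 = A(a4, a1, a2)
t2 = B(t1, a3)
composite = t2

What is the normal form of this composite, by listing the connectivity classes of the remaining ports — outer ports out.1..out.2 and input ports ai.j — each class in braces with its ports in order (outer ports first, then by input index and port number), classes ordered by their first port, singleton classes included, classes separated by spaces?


{out.1, a1.2, a4.2} {out.2, a3.1} {a1.1} {a2.1} {a2.2} {a3.2} {a4.1}


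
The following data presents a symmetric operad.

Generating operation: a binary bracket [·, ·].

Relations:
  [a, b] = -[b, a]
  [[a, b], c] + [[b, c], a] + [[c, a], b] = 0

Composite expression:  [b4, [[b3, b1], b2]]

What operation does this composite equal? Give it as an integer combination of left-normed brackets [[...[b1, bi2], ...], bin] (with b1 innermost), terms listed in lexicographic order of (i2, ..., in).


[[[b1, b3], b2], b4]

A multilinear Lie element is pinned by b1-initial words (b1 innermost).
Composite bracket: [b4, [[b3, b1], b2]]
The bracket unfolds into 8 signed words via [a, b] = ab - ba (2^3 = 8).
Words beginning with b1 determine it all:
  from b1b3b2b4, sign +1: term +[[[b1, b3], b2], b4]


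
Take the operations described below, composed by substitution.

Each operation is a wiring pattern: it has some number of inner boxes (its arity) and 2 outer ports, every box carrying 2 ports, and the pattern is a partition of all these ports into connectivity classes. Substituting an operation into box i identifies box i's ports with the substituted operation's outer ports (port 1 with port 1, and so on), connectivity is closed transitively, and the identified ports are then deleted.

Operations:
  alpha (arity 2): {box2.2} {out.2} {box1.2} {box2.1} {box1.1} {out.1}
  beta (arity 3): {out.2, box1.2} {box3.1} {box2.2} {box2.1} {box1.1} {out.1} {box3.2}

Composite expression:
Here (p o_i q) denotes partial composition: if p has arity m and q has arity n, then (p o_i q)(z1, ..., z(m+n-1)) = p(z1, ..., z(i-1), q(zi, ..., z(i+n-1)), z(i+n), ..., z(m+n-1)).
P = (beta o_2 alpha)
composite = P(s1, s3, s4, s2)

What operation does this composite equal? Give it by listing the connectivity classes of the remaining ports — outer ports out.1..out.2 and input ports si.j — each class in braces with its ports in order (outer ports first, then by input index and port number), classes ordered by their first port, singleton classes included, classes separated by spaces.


{out.1} {out.2, s1.2} {s1.1} {s2.1} {s2.2} {s3.1} {s3.2} {s4.1} {s4.2}

Two ports join when wires chain via beta-identified ports.
the subtree at alpha composes to {out.1} {out.2} {s3.1} {s3.2} {s4.1} {s4.2} on (s3, s4); out.j = own outer ports
the subtree at beta composes to {out.1} {out.2, s1.2} {s1.1} {s2.1} {s2.2} {s3.1} {s3.2} {s4.1} {s4.2} on (s1, s3, s4, s2); out.j = own outer ports


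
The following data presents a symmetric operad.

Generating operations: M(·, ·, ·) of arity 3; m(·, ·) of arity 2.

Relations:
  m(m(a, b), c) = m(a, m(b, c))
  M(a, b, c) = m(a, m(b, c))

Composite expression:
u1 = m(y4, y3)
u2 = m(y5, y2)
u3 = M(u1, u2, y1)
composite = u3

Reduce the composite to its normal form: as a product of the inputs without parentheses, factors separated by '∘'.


y4 ∘ y3 ∘ y5 ∘ y2 ∘ y1

Key point: M is associative — brackets drop, the y-order remains.
m(y4, y3) unparenthesizes to y4 ∘ y3
m(y5, y2) unparenthesizes to y5 ∘ y2
M(m(y4, y3), m(y5, y2), y1) unparenthesizes to y4 ∘ y3 ∘ y5 ∘ y2 ∘ y1


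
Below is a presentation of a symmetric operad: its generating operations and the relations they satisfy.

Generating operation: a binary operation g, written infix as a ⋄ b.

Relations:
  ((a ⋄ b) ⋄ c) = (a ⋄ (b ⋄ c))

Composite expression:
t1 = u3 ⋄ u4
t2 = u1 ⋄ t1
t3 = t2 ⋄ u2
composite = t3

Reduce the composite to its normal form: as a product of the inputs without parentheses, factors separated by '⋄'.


u1 ⋄ u3 ⋄ u4 ⋄ u2

The g-tree's shape is irrelevant; the u-reading-order decides.
(u3 ⋄ u4) unparenthesizes to u3 ⋄ u4
(u1 ⋄ (u3 ⋄ u4)) unparenthesizes to u1 ⋄ u3 ⋄ u4
((u1 ⋄ (u3 ⋄ u4)) ⋄ u2) unparenthesizes to u1 ⋄ u3 ⋄ u4 ⋄ u2


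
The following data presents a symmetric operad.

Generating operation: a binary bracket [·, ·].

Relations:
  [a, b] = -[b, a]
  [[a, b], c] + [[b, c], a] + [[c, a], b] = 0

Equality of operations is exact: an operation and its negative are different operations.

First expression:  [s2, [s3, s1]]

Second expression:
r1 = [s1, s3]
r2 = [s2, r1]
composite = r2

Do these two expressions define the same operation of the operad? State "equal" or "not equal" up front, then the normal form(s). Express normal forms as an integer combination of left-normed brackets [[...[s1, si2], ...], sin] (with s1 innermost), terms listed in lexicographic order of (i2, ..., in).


not equal; first: [[s1, s3], s2]; second: -[[s1, s3], s2]

The first expression reduces to [[s1, s3], s2]
The second expression reduces to -[[s1, s3], s2]
They disagree, so not equal.


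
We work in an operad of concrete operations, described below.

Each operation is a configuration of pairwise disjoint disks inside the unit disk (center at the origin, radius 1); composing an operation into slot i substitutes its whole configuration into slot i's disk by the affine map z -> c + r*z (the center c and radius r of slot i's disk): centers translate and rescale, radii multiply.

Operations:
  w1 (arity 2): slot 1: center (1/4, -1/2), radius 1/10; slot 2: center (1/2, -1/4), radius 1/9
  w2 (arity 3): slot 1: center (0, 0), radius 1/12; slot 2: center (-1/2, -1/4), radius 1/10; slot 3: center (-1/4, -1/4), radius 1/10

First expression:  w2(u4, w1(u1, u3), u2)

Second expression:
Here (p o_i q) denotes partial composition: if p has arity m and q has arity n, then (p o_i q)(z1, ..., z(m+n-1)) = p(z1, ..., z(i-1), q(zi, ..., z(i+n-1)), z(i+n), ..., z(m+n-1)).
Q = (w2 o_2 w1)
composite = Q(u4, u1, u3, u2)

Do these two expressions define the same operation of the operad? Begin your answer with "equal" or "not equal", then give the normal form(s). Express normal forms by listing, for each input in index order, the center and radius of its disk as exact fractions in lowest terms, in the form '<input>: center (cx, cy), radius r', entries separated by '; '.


The first composite normalizes to u1: center (-19/40, -3/10), radius 1/100; u2: center (-1/4, -1/4), radius 1/10; u3: center (-9/20, -11/40), radius 1/90; u4: center (0, 0), radius 1/12
The second composite normalizes to u1: center (-19/40, -3/10), radius 1/100; u2: center (-1/4, -1/4), radius 1/10; u3: center (-9/20, -11/40), radius 1/90; u4: center (0, 0), radius 1/12
The normal forms match — equal.

equal; both compose to u1: center (-19/40, -3/10), radius 1/100; u2: center (-1/4, -1/4), radius 1/10; u3: center (-9/20, -11/40), radius 1/90; u4: center (0, 0), radius 1/12


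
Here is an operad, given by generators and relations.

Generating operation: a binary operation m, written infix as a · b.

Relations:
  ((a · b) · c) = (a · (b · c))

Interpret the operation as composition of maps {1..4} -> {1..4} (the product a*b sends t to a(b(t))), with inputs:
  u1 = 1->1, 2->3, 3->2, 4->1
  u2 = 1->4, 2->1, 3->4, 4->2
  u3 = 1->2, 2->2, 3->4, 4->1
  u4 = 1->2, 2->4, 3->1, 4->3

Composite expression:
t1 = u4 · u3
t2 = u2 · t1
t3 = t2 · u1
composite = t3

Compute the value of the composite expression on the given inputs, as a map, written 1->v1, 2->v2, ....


1->2, 2->4, 3->2, 4->2

(u4 · u3) = 1->4, 2->4, 3->3, 4->2
(u2 · (u4 · u3)) = 1->2, 2->2, 3->4, 4->1
((u2 · (u4 · u3)) · u1) = 1->2, 2->4, 3->2, 4->2


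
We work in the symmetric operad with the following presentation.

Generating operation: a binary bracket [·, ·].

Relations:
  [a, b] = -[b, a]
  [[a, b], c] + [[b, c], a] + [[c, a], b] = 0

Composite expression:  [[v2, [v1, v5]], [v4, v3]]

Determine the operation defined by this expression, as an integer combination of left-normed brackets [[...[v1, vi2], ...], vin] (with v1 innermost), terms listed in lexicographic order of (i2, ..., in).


Expand each bracket as ab - ba; the v1-initial words give the coefficients.
Composite bracket: [[v2, [v1, v5]], [v4, v3]]
Applying ab - ba throughout gives 16 signed words (2^4 = 16).
Collect the words opening with v1:
  sign of v1v5v2v3v4 is +1, so it contributes +[[[[v1, v5], v2], v3], v4]
  sign of v1v5v2v4v3 is -1, so it contributes -[[[[v1, v5], v2], v4], v3]

[[[[v1, v5], v2], v3], v4] - [[[[v1, v5], v2], v4], v3]


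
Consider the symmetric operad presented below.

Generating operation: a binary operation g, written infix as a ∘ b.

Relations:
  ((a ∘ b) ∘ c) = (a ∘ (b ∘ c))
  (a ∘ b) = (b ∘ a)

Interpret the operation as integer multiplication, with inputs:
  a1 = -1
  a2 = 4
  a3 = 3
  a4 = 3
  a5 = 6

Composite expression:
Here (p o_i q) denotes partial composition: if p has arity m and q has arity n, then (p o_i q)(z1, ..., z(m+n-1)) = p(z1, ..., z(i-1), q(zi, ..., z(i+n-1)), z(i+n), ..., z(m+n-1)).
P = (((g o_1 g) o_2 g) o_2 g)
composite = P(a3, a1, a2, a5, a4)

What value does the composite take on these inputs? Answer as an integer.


-216

(a1 ∘ a2) = -4
((a1 ∘ a2) ∘ a5) = -24
(a3 ∘ ((a1 ∘ a2) ∘ a5)) = -72
((a3 ∘ ((a1 ∘ a2) ∘ a5)) ∘ a4) = -216


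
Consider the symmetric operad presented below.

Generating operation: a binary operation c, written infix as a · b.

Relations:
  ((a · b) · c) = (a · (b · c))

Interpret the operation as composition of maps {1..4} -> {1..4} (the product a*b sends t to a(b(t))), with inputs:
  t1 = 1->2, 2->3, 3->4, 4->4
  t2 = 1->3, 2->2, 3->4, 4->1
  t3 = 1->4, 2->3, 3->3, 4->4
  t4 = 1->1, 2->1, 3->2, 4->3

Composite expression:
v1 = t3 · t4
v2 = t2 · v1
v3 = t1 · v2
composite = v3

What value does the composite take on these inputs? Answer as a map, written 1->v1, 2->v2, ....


1->2, 2->2, 3->4, 4->4

(t3 · t4) = 1->4, 2->4, 3->3, 4->3
(t2 · (t3 · t4)) = 1->1, 2->1, 3->4, 4->4
(t1 · (t2 · (t3 · t4))) = 1->2, 2->2, 3->4, 4->4


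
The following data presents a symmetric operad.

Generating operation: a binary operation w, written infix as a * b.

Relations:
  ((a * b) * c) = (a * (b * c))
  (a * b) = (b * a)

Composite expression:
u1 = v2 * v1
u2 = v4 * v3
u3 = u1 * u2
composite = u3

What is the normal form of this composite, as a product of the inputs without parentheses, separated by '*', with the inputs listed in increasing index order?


v1 * v2 * v3 * v4


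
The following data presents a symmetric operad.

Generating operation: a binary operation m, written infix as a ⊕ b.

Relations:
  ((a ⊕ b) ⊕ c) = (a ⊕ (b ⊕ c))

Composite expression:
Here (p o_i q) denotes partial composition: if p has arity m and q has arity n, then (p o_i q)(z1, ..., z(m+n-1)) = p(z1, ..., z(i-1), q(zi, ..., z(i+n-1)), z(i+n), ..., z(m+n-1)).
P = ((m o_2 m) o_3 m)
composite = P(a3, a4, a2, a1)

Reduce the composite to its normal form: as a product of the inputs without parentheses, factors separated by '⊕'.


Under associativity of m, the answer is the a's in reading order.
(a2 ⊕ a1) collapses to a2 ⊕ a1
(a4 ⊕ (a2 ⊕ a1)) collapses to a4 ⊕ a2 ⊕ a1
(a3 ⊕ (a4 ⊕ (a2 ⊕ a1))) collapses to a3 ⊕ a4 ⊕ a2 ⊕ a1

a3 ⊕ a4 ⊕ a2 ⊕ a1


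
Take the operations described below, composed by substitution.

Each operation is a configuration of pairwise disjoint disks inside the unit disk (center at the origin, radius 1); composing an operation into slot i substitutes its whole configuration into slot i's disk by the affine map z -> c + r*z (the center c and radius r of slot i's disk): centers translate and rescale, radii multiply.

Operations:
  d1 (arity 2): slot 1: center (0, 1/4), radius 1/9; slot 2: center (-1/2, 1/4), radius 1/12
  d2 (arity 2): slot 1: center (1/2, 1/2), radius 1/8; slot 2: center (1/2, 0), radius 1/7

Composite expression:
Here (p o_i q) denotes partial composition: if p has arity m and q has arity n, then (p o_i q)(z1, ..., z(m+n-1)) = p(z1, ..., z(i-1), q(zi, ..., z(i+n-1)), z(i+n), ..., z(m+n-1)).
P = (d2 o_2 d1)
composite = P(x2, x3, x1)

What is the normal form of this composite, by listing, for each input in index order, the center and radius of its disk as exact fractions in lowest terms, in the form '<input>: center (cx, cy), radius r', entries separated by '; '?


x1: center (3/7, 1/28), radius 1/84; x2: center (1/2, 1/2), radius 1/8; x3: center (1/2, 1/28), radius 1/63


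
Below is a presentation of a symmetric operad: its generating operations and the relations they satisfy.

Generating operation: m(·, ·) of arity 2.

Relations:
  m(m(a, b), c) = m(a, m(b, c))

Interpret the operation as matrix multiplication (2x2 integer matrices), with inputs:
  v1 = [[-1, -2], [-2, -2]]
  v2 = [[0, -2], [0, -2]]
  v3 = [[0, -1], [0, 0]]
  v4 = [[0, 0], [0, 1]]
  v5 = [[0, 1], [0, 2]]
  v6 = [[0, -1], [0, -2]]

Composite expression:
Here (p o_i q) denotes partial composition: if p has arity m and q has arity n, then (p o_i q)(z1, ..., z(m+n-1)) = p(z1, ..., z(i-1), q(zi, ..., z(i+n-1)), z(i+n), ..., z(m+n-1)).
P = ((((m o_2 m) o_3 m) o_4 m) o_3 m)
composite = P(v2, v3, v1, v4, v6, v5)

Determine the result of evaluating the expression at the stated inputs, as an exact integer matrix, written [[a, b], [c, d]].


[[0, 0], [0, 0]]

m(v1, v4) = [[0, -2], [0, -2]]
m(v6, v5) = [[0, -2], [0, -4]]
m(m(v1, v4), m(v6, v5)) = [[0, 8], [0, 8]]
m(v3, m(m(v1, v4), m(v6, v5))) = [[0, -8], [0, 0]]
m(v2, m(v3, m(m(v1, v4), m(v6, v5)))) = [[0, 0], [0, 0]]


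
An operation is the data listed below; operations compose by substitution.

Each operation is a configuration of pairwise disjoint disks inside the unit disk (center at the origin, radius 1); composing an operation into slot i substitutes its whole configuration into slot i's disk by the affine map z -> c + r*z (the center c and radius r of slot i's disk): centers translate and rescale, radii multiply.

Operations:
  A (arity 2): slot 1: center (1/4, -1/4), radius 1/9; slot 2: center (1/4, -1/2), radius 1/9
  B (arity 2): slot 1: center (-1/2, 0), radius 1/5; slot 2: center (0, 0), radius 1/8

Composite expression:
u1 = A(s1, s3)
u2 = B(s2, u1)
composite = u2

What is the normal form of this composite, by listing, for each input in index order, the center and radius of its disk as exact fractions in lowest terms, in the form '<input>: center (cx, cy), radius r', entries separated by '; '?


s1: center (1/32, -1/32), radius 1/72; s2: center (-1/2, 0), radius 1/5; s3: center (1/32, -1/16), radius 1/72

Affine substitution under B: radii multiply and s-centers shift.
input s2: applying the 1 nested substitution gives center (-1/2, 0), radius 1/5
input s1: applying the 2 nested substitutions gives center (1/32, -1/32), radius 1/72
input s3: applying the 2 nested substitutions gives center (1/32, -1/16), radius 1/72


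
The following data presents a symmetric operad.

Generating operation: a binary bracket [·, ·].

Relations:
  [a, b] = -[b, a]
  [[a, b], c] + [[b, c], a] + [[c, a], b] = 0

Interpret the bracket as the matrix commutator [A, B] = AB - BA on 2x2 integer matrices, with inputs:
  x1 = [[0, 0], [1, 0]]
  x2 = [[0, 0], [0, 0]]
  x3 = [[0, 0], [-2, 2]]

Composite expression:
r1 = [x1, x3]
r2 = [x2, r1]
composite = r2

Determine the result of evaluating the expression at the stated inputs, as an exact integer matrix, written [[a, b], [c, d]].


[[0, 0], [0, 0]]

[x1, x3] = [[0, 0], [-2, 0]]
[x2, [x1, x3]] = [[0, 0], [0, 0]]


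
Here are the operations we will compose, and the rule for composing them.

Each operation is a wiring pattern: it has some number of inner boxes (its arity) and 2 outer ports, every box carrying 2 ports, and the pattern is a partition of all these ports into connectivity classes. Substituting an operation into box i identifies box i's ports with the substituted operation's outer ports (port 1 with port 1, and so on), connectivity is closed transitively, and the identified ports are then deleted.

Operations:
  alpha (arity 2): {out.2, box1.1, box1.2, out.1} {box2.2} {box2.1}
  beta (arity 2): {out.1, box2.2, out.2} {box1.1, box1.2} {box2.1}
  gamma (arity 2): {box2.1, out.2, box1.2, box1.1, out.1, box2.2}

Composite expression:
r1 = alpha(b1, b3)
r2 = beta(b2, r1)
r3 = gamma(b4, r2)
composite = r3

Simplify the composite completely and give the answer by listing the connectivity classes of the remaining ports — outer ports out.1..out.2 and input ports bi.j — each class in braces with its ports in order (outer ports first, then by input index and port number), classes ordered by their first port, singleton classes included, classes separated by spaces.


{out.1, out.2, b1.1, b1.2, b4.1, b4.2} {b2.1, b2.2} {b3.1} {b3.2}

Connectivity passes through glued gamma-boundaries; trace each wire chain.
the subtree at alpha composes to {out.1, out.2, b1.1, b1.2} {b3.1} {b3.2} on (b1, b3); out.j = own outer ports
the subtree at beta composes to {out.1, out.2, b1.1, b1.2} {b2.1, b2.2} {b3.1} {b3.2} on (b2, b1, b3); out.j = own outer ports
the subtree at gamma composes to {out.1, out.2, b1.1, b1.2, b4.1, b4.2} {b2.1, b2.2} {b3.1} {b3.2} on (b4, b2, b1, b3); out.j = own outer ports


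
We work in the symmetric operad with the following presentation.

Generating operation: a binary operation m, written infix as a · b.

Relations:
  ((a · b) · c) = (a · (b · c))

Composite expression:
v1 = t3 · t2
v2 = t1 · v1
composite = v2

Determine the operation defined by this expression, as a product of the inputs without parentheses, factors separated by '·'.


Every regrouping of m is equal, so read the t-inputs in written order.
(t3 · t2) linearizes to t3 · t2
(t1 · (t3 · t2)) linearizes to t1 · t3 · t2

t1 · t3 · t2


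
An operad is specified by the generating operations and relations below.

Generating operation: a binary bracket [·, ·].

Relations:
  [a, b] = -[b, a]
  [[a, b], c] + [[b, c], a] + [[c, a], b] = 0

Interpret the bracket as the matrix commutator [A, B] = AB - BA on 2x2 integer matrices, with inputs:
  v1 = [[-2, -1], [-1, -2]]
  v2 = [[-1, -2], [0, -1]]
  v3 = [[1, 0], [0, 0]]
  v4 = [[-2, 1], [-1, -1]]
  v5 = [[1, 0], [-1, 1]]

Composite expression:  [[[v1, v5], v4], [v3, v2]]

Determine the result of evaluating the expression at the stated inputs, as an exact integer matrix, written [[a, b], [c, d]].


[[4, 0], [0, -4]]


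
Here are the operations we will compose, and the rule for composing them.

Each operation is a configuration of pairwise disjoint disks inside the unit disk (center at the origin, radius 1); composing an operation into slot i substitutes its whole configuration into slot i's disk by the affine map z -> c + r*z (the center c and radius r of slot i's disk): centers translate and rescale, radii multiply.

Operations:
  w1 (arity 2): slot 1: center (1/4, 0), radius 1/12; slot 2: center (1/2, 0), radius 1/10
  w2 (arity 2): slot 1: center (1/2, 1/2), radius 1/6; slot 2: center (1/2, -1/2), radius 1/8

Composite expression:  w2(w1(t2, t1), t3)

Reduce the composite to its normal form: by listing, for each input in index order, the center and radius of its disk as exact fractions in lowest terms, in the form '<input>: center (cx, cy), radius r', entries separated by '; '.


t1: center (7/12, 1/2), radius 1/60; t2: center (13/24, 1/2), radius 1/72; t3: center (1/2, -1/2), radius 1/8

Affine substitution under w2: radii multiply and t-centers shift.
for t2, the 2-step affine chain lands on center (13/24, 1/2), radius 1/72
for t1, the 2-step affine chain lands on center (7/12, 1/2), radius 1/60
for t3, the 1-step affine chain lands on center (1/2, -1/2), radius 1/8


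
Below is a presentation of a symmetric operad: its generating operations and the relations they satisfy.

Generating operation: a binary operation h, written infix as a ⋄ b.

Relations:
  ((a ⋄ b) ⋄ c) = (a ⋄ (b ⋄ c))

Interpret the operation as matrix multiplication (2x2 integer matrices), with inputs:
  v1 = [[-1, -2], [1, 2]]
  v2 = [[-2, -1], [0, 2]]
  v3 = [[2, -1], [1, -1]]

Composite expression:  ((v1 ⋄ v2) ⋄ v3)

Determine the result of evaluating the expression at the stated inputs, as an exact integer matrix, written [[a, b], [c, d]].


[[1, 1], [-1, -1]]

(v1 ⋄ v2) = [[2, -3], [-2, 3]]
((v1 ⋄ v2) ⋄ v3) = [[1, 1], [-1, -1]]


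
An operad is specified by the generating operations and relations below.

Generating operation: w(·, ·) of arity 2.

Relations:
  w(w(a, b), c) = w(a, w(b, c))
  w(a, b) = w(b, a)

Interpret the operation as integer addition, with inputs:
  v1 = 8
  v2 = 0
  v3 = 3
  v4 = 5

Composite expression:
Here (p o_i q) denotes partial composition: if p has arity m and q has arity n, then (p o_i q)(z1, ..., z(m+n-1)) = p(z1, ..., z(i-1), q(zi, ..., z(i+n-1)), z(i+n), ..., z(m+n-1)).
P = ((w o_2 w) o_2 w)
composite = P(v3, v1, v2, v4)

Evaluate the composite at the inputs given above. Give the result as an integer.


16


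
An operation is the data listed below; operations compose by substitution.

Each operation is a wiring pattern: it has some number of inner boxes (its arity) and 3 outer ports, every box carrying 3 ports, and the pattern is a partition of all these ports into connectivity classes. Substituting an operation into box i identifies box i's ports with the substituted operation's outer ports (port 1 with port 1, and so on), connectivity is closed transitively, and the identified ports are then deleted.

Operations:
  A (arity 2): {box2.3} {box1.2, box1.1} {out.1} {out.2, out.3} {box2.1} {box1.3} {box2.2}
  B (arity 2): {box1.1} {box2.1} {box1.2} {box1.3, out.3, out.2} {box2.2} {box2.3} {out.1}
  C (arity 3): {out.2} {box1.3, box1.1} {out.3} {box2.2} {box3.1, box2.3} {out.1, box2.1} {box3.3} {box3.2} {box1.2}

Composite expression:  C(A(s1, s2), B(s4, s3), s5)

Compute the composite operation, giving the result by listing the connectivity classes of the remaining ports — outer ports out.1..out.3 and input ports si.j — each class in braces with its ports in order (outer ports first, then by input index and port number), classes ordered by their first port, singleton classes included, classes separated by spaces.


Treat the ports identified at C as solder joints: merge, then drop.
composing A on (s1, s2), with out.j its own outer ports: {out.1} {out.2, out.3} {s1.1, s1.2} {s1.3} {s2.1} {s2.2} {s2.3}
composing B on (s4, s3), with out.j its own outer ports: {out.1} {out.2, out.3, s4.3} {s3.1} {s3.2} {s3.3} {s4.1} {s4.2}
composing C on (s1, s2, s4, s3, s5), with out.j its own outer ports: {out.1} {out.2} {out.3} {s1.1, s1.2} {s1.3} {s2.1} {s2.2} {s2.3} {s3.1} {s3.2} {s3.3} {s4.1} {s4.2} {s4.3, s5.1} {s5.2} {s5.3}

{out.1} {out.2} {out.3} {s1.1, s1.2} {s1.3} {s2.1} {s2.2} {s2.3} {s3.1} {s3.2} {s3.3} {s4.1} {s4.2} {s4.3, s5.1} {s5.2} {s5.3}


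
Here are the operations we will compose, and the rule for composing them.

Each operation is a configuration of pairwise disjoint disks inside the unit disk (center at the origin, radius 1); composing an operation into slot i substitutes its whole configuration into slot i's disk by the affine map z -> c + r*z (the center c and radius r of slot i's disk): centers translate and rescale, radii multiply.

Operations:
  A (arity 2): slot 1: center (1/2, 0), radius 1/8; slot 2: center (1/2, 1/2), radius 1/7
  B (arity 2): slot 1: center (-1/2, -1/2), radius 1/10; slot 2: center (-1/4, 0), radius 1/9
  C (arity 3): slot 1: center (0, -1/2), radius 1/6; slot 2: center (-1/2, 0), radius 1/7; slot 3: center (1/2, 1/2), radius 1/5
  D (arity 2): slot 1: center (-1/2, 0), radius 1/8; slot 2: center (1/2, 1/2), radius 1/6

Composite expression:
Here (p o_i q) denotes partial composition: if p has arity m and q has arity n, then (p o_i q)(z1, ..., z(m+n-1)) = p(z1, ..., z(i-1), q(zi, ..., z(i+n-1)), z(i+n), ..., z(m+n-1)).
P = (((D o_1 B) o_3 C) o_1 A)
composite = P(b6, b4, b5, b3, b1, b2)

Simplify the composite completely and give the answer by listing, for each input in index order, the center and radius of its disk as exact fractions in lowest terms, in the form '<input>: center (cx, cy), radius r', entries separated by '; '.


b1: center (5/12, 1/2), radius 1/42; b2: center (7/12, 7/12), radius 1/30; b3: center (1/2, 5/12), radius 1/36; b4: center (-89/160, -9/160), radius 1/560; b5: center (-17/32, 0), radius 1/72; b6: center (-89/160, -1/16), radius 1/640

Affine substitution under D: radii multiply and b-centers shift.
for b6, the 3-step affine chain lands on center (-89/160, -1/16), radius 1/640
for b4, the 3-step affine chain lands on center (-89/160, -9/160), radius 1/560
for b5, the 2-step affine chain lands on center (-17/32, 0), radius 1/72
for b3, the 2-step affine chain lands on center (1/2, 5/12), radius 1/36
for b1, the 2-step affine chain lands on center (5/12, 1/2), radius 1/42
for b2, the 2-step affine chain lands on center (7/12, 7/12), radius 1/30


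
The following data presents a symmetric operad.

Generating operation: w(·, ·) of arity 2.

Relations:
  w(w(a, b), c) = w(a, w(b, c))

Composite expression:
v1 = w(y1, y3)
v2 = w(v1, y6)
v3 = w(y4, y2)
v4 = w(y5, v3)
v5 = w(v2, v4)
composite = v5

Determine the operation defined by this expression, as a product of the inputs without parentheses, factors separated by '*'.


Associativity of w dissolves the nesting; only the y-input order survives.
w(y1, y3) collapses to y1 * y3
w(w(y1, y3), y6) collapses to y1 * y3 * y6
w(y4, y2) collapses to y4 * y2
w(y5, w(y4, y2)) collapses to y5 * y4 * y2
w(w(w(y1, y3), y6), w(y5, w(y4, y2))) collapses to y1 * y3 * y6 * y5 * y4 * y2

y1 * y3 * y6 * y5 * y4 * y2


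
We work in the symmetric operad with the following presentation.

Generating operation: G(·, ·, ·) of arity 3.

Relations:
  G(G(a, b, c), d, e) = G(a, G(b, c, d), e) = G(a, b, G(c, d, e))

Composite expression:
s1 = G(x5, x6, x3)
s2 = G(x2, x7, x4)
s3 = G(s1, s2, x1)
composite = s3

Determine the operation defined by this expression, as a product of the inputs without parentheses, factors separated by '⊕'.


x5 ⊕ x6 ⊕ x3 ⊕ x2 ⊕ x7 ⊕ x4 ⊕ x1

The G-tree's shape is irrelevant; the x-reading-order decides.
G(x5, x6, x3) spells out as x5 ⊕ x6 ⊕ x3
G(x2, x7, x4) spells out as x2 ⊕ x7 ⊕ x4
G(G(x5, x6, x3), G(x2, x7, x4), x1) spells out as x5 ⊕ x6 ⊕ x3 ⊕ x2 ⊕ x7 ⊕ x4 ⊕ x1


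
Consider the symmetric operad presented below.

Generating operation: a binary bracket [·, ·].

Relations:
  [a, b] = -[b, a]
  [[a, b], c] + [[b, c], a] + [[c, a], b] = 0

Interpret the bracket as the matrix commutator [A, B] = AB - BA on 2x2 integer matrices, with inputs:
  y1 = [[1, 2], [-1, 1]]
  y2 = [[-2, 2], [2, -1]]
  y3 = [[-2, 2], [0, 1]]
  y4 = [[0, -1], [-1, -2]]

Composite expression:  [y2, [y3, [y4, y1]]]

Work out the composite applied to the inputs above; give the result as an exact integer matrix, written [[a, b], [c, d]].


[[60, 8], [22, -60]]

[y4, y1] = [[3, 4], [2, -3]]
[y3, [y4, y1]] = [[4, -24], [6, -4]]
[y2, [y3, [y4, y1]]] = [[60, 8], [22, -60]]


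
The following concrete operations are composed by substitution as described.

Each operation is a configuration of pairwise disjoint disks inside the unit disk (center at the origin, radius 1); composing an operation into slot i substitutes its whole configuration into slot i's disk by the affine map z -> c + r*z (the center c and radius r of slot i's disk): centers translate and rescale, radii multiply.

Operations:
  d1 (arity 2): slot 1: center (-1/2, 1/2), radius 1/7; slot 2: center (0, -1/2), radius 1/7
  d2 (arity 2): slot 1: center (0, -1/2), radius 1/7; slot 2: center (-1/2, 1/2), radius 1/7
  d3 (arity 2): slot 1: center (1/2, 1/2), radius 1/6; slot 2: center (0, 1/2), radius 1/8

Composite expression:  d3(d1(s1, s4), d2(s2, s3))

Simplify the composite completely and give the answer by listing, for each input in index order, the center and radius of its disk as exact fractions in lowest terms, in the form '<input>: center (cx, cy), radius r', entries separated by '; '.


s1: center (5/12, 7/12), radius 1/42; s2: center (0, 7/16), radius 1/56; s3: center (-1/16, 9/16), radius 1/56; s4: center (1/2, 5/12), radius 1/42


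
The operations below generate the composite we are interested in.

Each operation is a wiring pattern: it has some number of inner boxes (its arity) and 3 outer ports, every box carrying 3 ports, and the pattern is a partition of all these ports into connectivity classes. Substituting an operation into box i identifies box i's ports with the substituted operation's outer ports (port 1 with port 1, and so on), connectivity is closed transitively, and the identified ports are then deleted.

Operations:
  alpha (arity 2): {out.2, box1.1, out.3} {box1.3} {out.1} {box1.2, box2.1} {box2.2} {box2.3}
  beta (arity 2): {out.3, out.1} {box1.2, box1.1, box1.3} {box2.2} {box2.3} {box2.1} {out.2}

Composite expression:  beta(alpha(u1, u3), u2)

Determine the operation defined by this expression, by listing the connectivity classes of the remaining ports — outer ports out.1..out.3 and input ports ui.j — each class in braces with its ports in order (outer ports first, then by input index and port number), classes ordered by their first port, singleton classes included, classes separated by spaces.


{out.1, out.3} {out.2} {u1.1} {u1.2, u3.1} {u1.3} {u2.1} {u2.2} {u2.3} {u3.2} {u3.3}

Connectivity passes through glued beta-boundaries; trace each wire chain.
alpha over (u1, u3) gives {out.1} {out.2, out.3, u1.1} {u1.2, u3.1} {u1.3} {u3.2} {u3.3}, out.j being that stage's outer ports
beta over (u1, u3, u2) gives {out.1, out.3} {out.2} {u1.1} {u1.2, u3.1} {u1.3} {u2.1} {u2.2} {u2.3} {u3.2} {u3.3}, out.j being that stage's outer ports


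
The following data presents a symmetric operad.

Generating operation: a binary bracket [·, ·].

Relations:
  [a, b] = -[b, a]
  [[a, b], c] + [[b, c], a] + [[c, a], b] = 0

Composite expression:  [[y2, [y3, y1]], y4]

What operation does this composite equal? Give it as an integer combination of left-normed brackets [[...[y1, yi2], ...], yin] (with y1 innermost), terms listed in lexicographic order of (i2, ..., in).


Skip Jacobi rewriting: expand, keep y1-initial words, read off terms.
Composite bracket: [[y2, [y3, y1]], y4]
Expanding via [a, b] = ab - ba: 8 signed words (2^3 = 8).
Words beginning with y1 determine it all:
  y1y3y2y4 appears with sign +1, giving the term +[[[y1, y3], y2], y4]

[[[y1, y3], y2], y4]


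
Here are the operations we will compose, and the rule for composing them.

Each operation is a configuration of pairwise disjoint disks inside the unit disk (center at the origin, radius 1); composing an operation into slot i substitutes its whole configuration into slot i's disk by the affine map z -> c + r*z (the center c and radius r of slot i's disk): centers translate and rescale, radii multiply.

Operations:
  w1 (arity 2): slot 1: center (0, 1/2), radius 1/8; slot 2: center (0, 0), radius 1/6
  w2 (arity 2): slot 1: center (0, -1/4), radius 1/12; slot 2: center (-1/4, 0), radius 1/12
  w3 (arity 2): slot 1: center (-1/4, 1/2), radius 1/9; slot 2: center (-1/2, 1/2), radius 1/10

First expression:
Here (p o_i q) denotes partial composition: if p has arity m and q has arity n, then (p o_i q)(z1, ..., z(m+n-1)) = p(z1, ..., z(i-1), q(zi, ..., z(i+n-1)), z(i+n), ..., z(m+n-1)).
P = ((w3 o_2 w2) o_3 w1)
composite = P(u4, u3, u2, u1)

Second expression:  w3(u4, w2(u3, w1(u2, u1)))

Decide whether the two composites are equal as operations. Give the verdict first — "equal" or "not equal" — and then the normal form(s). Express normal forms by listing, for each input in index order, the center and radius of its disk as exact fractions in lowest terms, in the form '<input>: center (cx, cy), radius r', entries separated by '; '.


In normal form, the first expression is u1: center (-21/40, 1/2), radius 1/720; u2: center (-21/40, 121/240), radius 1/960; u3: center (-1/2, 19/40), radius 1/120; u4: center (-1/4, 1/2), radius 1/9
In normal form, the second expression is u1: center (-21/40, 1/2), radius 1/720; u2: center (-21/40, 121/240), radius 1/960; u3: center (-1/2, 19/40), radius 1/120; u4: center (-1/4, 1/2), radius 1/9
Both agree, so they are equal.

equal: each reduces to u1: center (-21/40, 1/2), radius 1/720; u2: center (-21/40, 121/240), radius 1/960; u3: center (-1/2, 19/40), radius 1/120; u4: center (-1/4, 1/2), radius 1/9


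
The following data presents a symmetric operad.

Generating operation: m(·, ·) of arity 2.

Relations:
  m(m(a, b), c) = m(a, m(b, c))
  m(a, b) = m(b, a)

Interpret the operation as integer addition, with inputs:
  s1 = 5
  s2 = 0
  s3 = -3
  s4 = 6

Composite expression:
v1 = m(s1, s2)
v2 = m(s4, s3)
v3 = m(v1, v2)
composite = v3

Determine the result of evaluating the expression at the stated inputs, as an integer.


m(s1, s2) = 5
m(s4, s3) = 3
m(m(s1, s2), m(s4, s3)) = 8

8


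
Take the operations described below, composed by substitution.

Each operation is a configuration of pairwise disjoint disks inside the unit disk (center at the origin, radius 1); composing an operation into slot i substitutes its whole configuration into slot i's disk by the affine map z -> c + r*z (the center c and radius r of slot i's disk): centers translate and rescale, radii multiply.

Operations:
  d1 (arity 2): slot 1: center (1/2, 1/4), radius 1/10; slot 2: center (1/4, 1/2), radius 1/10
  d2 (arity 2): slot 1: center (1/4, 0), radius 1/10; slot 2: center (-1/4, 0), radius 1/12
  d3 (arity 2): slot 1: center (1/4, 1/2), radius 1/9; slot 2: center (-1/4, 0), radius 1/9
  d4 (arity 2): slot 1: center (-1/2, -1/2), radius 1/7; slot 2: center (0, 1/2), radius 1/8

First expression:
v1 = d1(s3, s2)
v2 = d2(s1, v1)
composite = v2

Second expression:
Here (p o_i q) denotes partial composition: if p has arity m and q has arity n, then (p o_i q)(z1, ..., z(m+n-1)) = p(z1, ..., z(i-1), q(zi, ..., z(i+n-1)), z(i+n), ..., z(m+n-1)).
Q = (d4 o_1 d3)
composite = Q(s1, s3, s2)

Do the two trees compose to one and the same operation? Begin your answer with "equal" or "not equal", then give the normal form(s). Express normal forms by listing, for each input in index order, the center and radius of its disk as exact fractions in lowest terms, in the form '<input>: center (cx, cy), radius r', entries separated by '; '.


not equal; first: s1: center (1/4, 0), radius 1/10; s2: center (-11/48, 1/24), radius 1/120; s3: center (-5/24, 1/48), radius 1/120; second: s1: center (-13/28, -3/7), radius 1/63; s2: center (0, 1/2), radius 1/8; s3: center (-15/28, -1/2), radius 1/63


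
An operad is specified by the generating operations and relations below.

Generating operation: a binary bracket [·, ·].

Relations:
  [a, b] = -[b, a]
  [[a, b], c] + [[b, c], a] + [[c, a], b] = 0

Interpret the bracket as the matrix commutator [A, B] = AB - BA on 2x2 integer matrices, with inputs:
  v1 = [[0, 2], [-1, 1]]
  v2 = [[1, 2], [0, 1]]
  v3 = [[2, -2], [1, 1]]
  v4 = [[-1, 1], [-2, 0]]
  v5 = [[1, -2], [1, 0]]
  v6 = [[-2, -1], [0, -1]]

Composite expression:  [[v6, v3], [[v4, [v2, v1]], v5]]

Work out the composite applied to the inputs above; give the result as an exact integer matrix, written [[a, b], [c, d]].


[v6, v3] = [[-1, 3], [1, 1]]
[v2, v1] = [[-2, 2], [0, 2]]
[v4, [v2, v1]] = [[4, 2], [8, -4]]
[[v4, [v2, v1]], v5] = [[18, -18], [0, -18]]
[[v6, v3], [[v4, [v2, v1]], v5]] = [[18, -72], [36, -18]]

[[18, -72], [36, -18]]


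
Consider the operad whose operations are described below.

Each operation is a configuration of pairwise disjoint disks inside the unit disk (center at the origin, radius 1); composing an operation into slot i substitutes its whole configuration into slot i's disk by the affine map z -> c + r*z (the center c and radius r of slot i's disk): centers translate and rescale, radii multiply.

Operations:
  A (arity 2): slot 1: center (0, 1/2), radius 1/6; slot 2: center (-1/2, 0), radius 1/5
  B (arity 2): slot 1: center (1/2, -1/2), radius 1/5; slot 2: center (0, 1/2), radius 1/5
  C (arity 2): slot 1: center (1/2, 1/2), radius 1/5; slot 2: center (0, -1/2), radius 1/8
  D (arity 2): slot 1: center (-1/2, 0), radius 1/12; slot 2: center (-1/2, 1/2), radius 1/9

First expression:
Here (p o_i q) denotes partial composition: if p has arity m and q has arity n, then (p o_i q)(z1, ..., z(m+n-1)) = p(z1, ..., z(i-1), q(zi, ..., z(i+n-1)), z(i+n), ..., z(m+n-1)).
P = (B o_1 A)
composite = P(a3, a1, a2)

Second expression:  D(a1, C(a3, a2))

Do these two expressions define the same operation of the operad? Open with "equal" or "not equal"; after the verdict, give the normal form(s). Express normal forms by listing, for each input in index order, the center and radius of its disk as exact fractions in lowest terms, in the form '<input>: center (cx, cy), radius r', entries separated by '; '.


The first expression reduces to a1: center (2/5, -1/2), radius 1/25; a2: center (0, 1/2), radius 1/5; a3: center (1/2, -2/5), radius 1/30
The second expression reduces to a1: center (-1/2, 0), radius 1/12; a2: center (-1/2, 4/9), radius 1/72; a3: center (-4/9, 5/9), radius 1/45
Distinct normal forms: not equal.

not equal; the first gives a1: center (2/5, -1/2), radius 1/25; a2: center (0, 1/2), radius 1/5; a3: center (1/2, -2/5), radius 1/30 and the second a1: center (-1/2, 0), radius 1/12; a2: center (-1/2, 4/9), radius 1/72; a3: center (-4/9, 5/9), radius 1/45
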